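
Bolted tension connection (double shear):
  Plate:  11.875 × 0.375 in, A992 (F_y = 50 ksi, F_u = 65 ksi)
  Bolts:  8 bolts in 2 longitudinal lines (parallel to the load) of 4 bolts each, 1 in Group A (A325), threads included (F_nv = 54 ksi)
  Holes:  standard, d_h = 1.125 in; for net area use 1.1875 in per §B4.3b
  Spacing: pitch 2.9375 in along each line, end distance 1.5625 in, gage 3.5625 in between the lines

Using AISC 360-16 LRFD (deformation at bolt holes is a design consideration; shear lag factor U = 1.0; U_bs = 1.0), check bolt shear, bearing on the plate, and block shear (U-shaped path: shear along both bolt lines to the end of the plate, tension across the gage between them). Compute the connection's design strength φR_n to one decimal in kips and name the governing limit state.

179.8 kips (block shear governs)

Bolt shear: A_b = π(1)²/4 = 0.7854 in². φR_n = 0.75 × 54 × 0.7854 × 8 × 2 = 508.9 kips.
Bearing (0.375 in plate, F_u = 65 ksi): end bolts L_c = 1.5625 − 1.125/2 = 1, R_n = min(1.2×1×0.375×65, 2.4×1×0.375×65) = 29.25 kips/bolt; interior L_c = 2.9375 − 1.125 = 1.8125, R_n = 53.016 kips/bolt. φR_n = 0.75 × (2×29.25 + 6×53.016) = 282.4 kips.
Block shear: shear path 2×[1.5625+3×2.9375] = 2×10.375 in, A_gv = 7.7813, A_nv = 2×(10.375 − 3.5×1.1875)×0.375 = 4.6641 in²; tension across gage: (3.5625 − 1×1.1875)×0.375 = 0.89063 in². R_n = min(0.6×65×4.6641, 0.6×50×7.7813) + 1.0×65×0.89063 = min(181.9, 233.44) + 57.891 = 239.79 kips. φR_n = 0.75 × 239.79 = 179.8 kips.
Governing: min(508.9, 282.4, 179.8) = 179.8 kips → block shear.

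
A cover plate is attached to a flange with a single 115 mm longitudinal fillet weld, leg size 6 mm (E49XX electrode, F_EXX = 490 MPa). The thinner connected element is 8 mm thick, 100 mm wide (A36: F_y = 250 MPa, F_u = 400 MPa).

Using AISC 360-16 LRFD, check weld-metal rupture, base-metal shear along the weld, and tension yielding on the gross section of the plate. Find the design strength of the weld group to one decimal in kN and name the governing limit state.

107.6 kN (weld metal governs)

Weld metal: throat = 0.707×6 = 4.242 mm, L = 115 mm. φR_n = 0.75 × 0.6 × 490 × 4.242 × 115 = 107.6 kN.
Base metal shear (8 mm plate): yield φR_n = 1.0×0.6×250×8×115 = 138.0 kN; rupture φR_n = 0.75×0.6×400×8×115 = 165.6 kN; take 138.0 kN (yield).
Tension yield (gross): A_g = 100×8 = 800 mm². φR_n = 0.90 × 250 × 800 = 180.0 kN.
Governing: min(107.6, 138.0, 180.0) = 107.6 kN → weld metal.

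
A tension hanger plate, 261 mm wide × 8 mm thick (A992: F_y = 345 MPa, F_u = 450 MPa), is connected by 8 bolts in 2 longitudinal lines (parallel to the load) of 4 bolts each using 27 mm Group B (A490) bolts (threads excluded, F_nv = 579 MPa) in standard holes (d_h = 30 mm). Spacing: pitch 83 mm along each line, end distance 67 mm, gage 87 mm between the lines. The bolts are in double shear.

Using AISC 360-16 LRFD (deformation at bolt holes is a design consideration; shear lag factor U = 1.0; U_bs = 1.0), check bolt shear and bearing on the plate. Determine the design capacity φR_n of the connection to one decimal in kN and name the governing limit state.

Bolt shear: A_b = π(27)²/4 = 572.56 mm². φR_n = 0.75 × 579 × 572.56 × 8 × 2 = 3978.1 kN.
Bearing (8 mm plate, F_u = 450 MPa): end bolts L_c = 67 − 30/2 = 52, R_n = min(1.2×52×8×450, 2.4×27×8×450) = 224.64 kN/bolt; interior L_c = 83 − 30 = 53, R_n = 228.96 kN/bolt. φR_n = 0.75 × (2×224.64 + 6×228.96) = 1367.3 kN.
Governing: min(3978.1, 1367.3) = 1367.3 kN → bearing.

1367.3 kN (bearing governs)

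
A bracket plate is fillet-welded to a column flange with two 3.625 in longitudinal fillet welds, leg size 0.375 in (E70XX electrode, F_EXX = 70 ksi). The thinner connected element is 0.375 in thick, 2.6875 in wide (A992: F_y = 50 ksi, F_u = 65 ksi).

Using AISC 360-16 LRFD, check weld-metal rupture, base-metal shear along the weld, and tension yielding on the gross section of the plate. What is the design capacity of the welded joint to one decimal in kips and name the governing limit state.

Weld metal: throat = 0.707×0.375 = 0.26513 in, L = 2×3.625 = 7.25 in. φR_n = 0.75 × 0.6 × 70 × 0.26513 × 7.25 = 60.5 kips.
Base metal shear (0.375 in plate): yield φR_n = 1.0×0.6×50×0.375×7.25 = 81.6 kips; rupture φR_n = 0.75×0.6×65×0.375×7.25 = 79.5 kips; take 79.5 kips (rupture).
Tension yield (gross): A_g = 2.6875×0.375 = 1.0078 in². φR_n = 0.90 × 50 × 1.0078 = 45.4 kips.
Governing: min(60.5, 79.5, 45.4) = 45.4 kips → gross-section yield.

45.4 kips (gross-section yield governs)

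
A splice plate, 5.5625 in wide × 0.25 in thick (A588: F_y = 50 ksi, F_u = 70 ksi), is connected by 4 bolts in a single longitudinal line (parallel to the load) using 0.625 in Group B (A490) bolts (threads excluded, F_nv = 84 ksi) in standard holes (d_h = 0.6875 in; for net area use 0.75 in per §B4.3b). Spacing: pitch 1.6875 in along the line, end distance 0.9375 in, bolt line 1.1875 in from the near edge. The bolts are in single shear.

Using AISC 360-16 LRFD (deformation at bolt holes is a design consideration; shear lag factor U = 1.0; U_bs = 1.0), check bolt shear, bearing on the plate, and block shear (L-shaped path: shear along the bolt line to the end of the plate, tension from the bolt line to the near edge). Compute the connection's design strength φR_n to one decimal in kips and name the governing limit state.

Bolt shear: A_b = π(0.625)²/4 = 0.3068 in². φR_n = 0.75 × 84 × 0.3068 × 4 × 1 = 77.3 kips.
Bearing (0.25 in plate, F_u = 70 ksi): end bolts L_c = 0.9375 − 0.6875/2 = 0.59375, R_n = min(1.2×0.59375×0.25×70, 2.4×0.625×0.25×70) = 12.469 kips/bolt; interior L_c = 1.6875 − 0.6875 = 1, R_n = 21 kips/bolt. φR_n = 0.75 × (1×12.469 + 3×21) = 56.6 kips.
Block shear: shear path 1×[0.9375+3×1.6875] = 1×6 in, A_gv = 1.5, A_nv = 1×(6 − 3.5×0.75)×0.25 = 0.84375 in²; tension to near edge: (1.1875 − 0.5×0.75)×0.25 = 0.20313 in². R_n = min(0.6×70×0.84375, 0.6×50×1.5) + 1.0×70×0.20313 = min(35.438, 45) + 14.219 = 49.657 kips. φR_n = 0.75 × 49.657 = 37.2 kips.
Governing: min(77.3, 56.6, 37.2) = 37.2 kips → block shear.

37.2 kips (block shear governs)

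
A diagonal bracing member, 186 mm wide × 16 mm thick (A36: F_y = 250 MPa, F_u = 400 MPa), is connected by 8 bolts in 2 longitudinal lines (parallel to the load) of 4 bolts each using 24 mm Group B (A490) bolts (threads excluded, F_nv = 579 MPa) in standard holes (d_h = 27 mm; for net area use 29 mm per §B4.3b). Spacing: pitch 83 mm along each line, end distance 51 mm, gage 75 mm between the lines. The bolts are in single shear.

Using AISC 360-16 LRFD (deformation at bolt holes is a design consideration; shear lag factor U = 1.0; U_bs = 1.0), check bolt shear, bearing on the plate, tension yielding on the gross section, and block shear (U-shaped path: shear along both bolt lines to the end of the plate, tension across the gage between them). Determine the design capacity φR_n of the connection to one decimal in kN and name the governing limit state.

Bolt shear: A_b = π(24)²/4 = 452.39 mm². φR_n = 0.75 × 579 × 452.39 × 8 × 1 = 1571.6 kN.
Bearing (16 mm plate, F_u = 400 MPa): end bolts L_c = 51 − 27/2 = 37.5, R_n = min(1.2×37.5×16×400, 2.4×24×16×400) = 288 kN/bolt; interior L_c = 83 − 27 = 56, R_n = 368.64 kN/bolt. φR_n = 0.75 × (2×288 + 6×368.64) = 2090.9 kN.
Tension yield (gross): A_g = 186×16 = 2976 mm². φR_n = 0.90 × 250 × 2976 = 669.6 kN.
Block shear: shear path 2×[51+3×83] = 2×300 mm, A_gv = 9600, A_nv = 2×(300 − 3.5×29)×16 = 6352 mm²; tension across gage: (75 − 1×29)×16 = 736 mm². R_n = min(0.6×400×6352, 0.6×250×9600) + 1.0×400×736 = min(1524.5, 1440) + 294.4 = 1734.4 kN. φR_n = 0.75 × 1734.4 = 1300.8 kN.
Governing: min(1571.6, 2090.9, 669.6, 1300.8) = 669.6 kN → gross-section yield.

669.6 kN (gross-section yield governs)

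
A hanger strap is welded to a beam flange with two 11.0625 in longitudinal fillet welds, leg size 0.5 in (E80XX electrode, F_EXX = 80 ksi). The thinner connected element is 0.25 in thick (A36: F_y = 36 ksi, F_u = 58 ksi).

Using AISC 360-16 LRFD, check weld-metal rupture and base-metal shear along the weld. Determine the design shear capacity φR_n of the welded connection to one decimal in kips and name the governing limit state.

119.5 kips (base-metal shear governs)

Weld metal: throat = 0.707×0.5 = 0.3535 in, L = 2×11.0625 = 22.125 in. φR_n = 0.75 × 0.6 × 80 × 0.3535 × 22.125 = 281.6 kips.
Base metal shear (0.25 in plate): yield φR_n = 1.0×0.6×36×0.25×22.125 = 119.5 kips; rupture φR_n = 0.75×0.6×58×0.25×22.125 = 144.4 kips; take 119.5 kips (yield).
Governing: min(281.6, 119.5) = 119.5 kips → base-metal shear.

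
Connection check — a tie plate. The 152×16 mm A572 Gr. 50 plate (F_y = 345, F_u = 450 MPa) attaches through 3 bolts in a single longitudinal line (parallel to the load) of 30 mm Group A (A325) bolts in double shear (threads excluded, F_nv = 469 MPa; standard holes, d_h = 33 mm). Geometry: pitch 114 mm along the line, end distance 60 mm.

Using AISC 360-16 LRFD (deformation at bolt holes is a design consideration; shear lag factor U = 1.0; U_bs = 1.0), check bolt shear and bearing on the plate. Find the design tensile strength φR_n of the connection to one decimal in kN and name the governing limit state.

Bolt shear: A_b = π(30)²/4 = 706.86 mm². φR_n = 0.75 × 469 × 706.86 × 3 × 2 = 1491.8 kN.
Bearing (16 mm plate, F_u = 450 MPa): end bolts L_c = 60 − 33/2 = 43.5, R_n = min(1.2×43.5×16×450, 2.4×30×16×450) = 375.84 kN/bolt; interior L_c = 114 − 33 = 81, R_n = 518.4 kN/bolt. φR_n = 0.75 × (1×375.84 + 2×518.4) = 1059.5 kN.
Governing: min(1491.8, 1059.5) = 1059.5 kN → bearing.

1059.5 kN (bearing governs)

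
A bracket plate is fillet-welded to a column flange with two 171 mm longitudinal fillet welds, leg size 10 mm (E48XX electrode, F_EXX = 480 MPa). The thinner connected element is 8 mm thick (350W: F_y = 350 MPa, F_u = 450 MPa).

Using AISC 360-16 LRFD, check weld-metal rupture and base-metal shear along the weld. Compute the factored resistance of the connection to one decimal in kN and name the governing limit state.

Weld metal: throat = 0.707×10 = 7.07 mm, L = 2×171 = 342 mm. φR_n = 0.75 × 0.6 × 480 × 7.07 × 342 = 522.3 kN.
Base metal shear (8 mm plate): yield φR_n = 1.0×0.6×350×8×342 = 574.6 kN; rupture φR_n = 0.75×0.6×450×8×342 = 554.0 kN; take 554.0 kN (rupture).
Governing: min(522.3, 554.0) = 522.3 kN → weld metal.

522.3 kN (weld metal governs)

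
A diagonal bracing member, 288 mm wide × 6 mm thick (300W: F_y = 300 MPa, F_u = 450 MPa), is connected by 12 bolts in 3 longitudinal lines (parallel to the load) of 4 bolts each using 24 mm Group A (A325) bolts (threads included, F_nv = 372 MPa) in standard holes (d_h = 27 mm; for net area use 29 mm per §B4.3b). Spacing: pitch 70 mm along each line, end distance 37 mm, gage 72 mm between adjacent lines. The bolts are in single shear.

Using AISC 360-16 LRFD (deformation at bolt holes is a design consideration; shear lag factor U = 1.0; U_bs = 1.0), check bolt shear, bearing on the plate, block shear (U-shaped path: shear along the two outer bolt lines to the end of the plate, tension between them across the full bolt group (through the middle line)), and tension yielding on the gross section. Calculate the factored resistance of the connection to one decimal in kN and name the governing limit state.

Bolt shear: A_b = π(24)²/4 = 452.39 mm². φR_n = 0.75 × 372 × 452.39 × 12 × 1 = 1514.6 kN.
Bearing (6 mm plate, F_u = 450 MPa): end bolts L_c = 37 − 27/2 = 23.5, R_n = min(1.2×23.5×6×450, 2.4×24×6×450) = 76.14 kN/bolt; interior L_c = 70 − 27 = 43, R_n = 139.32 kN/bolt. φR_n = 0.75 × (3×76.14 + 9×139.32) = 1111.7 kN.
Block shear: shear path 2×[37+3×70] = 2×247 mm, A_gv = 2964, A_nv = 2×(247 − 3.5×29)×6 = 1746 mm²; tension across gage: (144 − 2×29)×6 = 516 mm². R_n = min(0.6×450×1746, 0.6×300×2964) + 1.0×450×516 = min(471.42, 533.52) + 232.2 = 703.62 kN. φR_n = 0.75 × 703.62 = 527.7 kN.
Tension yield (gross): A_g = 288×6 = 1728 mm². φR_n = 0.90 × 300 × 1728 = 466.6 kN.
Governing: min(1514.6, 1111.7, 527.7, 466.6) = 466.6 kN → gross-section yield.

466.6 kN (gross-section yield governs)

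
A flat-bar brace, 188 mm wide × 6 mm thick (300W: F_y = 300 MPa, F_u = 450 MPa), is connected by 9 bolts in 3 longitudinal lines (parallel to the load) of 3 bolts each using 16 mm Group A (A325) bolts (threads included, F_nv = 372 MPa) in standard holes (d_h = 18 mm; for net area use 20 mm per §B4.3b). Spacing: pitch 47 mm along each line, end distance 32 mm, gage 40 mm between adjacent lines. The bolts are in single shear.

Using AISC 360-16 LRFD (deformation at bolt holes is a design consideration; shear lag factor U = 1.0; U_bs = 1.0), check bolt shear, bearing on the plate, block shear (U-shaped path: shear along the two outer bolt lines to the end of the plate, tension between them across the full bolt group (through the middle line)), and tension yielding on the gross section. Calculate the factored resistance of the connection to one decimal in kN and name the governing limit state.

265.7 kN (block shear governs)

Bolt shear: A_b = π(16)²/4 = 201.06 mm². φR_n = 0.75 × 372 × 201.06 × 9 × 1 = 504.9 kN.
Bearing (6 mm plate, F_u = 450 MPa): end bolts L_c = 32 − 18/2 = 23, R_n = min(1.2×23×6×450, 2.4×16×6×450) = 74.52 kN/bolt; interior L_c = 47 − 18 = 29, R_n = 93.96 kN/bolt. φR_n = 0.75 × (3×74.52 + 6×93.96) = 590.5 kN.
Block shear: shear path 2×[32+2×47] = 2×126 mm, A_gv = 1512, A_nv = 2×(126 − 2.5×20)×6 = 912 mm²; tension across gage: (80 − 2×20)×6 = 240 mm². R_n = min(0.6×450×912, 0.6×300×1512) + 1.0×450×240 = min(246.24, 272.16) + 108 = 354.24 kN. φR_n = 0.75 × 354.24 = 265.7 kN.
Tension yield (gross): A_g = 188×6 = 1128 mm². φR_n = 0.90 × 300 × 1128 = 304.6 kN.
Governing: min(504.9, 590.5, 265.7, 304.6) = 265.7 kN → block shear.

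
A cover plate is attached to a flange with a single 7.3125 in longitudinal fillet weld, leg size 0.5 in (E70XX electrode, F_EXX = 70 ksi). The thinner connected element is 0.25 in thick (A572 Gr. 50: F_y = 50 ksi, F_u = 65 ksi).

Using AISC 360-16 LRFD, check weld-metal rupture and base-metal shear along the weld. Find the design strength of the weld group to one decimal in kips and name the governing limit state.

Weld metal: throat = 0.707×0.5 = 0.3535 in, L = 7.3125 in. φR_n = 0.75 × 0.6 × 70 × 0.3535 × 7.3125 = 81.4 kips.
Base metal shear (0.25 in plate): yield φR_n = 1.0×0.6×50×0.25×7.3125 = 54.8 kips; rupture φR_n = 0.75×0.6×65×0.25×7.3125 = 53.5 kips; take 53.5 kips (rupture).
Governing: min(81.4, 53.5) = 53.5 kips → base-metal shear.

53.5 kips (base-metal shear governs)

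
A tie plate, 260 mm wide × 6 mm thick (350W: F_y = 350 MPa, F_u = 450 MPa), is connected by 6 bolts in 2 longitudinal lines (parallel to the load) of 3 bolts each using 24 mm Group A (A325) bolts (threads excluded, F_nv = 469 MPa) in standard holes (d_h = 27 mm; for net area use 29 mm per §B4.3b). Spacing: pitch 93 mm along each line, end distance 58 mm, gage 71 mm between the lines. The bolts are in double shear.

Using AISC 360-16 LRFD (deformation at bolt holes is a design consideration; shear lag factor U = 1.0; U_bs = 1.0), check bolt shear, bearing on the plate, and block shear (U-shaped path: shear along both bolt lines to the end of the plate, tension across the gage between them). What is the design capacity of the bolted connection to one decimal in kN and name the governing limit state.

501.8 kN (block shear governs)

Bolt shear: A_b = π(24)²/4 = 452.39 mm². φR_n = 0.75 × 469 × 452.39 × 6 × 2 = 1909.5 kN.
Bearing (6 mm plate, F_u = 450 MPa): end bolts L_c = 58 − 27/2 = 44.5, R_n = min(1.2×44.5×6×450, 2.4×24×6×450) = 144.18 kN/bolt; interior L_c = 93 − 27 = 66, R_n = 155.52 kN/bolt. φR_n = 0.75 × (2×144.18 + 4×155.52) = 682.8 kN.
Block shear: shear path 2×[58+2×93] = 2×244 mm, A_gv = 2928, A_nv = 2×(244 − 2.5×29)×6 = 2058 mm²; tension across gage: (71 − 1×29)×6 = 252 mm². R_n = min(0.6×450×2058, 0.6×350×2928) + 1.0×450×252 = min(555.66, 614.88) + 113.4 = 669.06 kN. φR_n = 0.75 × 669.06 = 501.8 kN.
Governing: min(1909.5, 682.8, 501.8) = 501.8 kN → block shear.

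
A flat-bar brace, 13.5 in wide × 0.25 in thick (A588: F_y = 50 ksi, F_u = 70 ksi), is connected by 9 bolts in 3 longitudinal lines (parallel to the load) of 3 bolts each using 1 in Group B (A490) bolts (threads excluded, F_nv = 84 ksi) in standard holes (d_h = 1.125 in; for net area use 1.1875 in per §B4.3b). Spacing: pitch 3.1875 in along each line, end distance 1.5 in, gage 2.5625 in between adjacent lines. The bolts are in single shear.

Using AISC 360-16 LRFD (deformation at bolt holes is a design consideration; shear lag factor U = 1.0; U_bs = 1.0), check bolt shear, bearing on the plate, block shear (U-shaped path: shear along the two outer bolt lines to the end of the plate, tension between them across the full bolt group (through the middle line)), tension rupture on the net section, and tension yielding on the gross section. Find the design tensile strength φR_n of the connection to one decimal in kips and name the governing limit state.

113.4 kips (block shear governs)

Bolt shear: A_b = π(1)²/4 = 0.7854 in². φR_n = 0.75 × 84 × 0.7854 × 9 × 1 = 445.3 kips.
Bearing (0.25 in plate, F_u = 70 ksi): end bolts L_c = 1.5 − 1.125/2 = 0.9375, R_n = min(1.2×0.9375×0.25×70, 2.4×1×0.25×70) = 19.688 kips/bolt; interior L_c = 3.1875 − 1.125 = 2.0625, R_n = 42 kips/bolt. φR_n = 0.75 × (3×19.688 + 6×42) = 233.3 kips.
Block shear: shear path 2×[1.5+2×3.1875] = 2×7.875 in, A_gv = 3.9375, A_nv = 2×(7.875 − 2.5×1.1875)×0.25 = 2.4531 in²; tension across gage: (5.125 − 2×1.1875)×0.25 = 0.6875 in². R_n = min(0.6×70×2.4531, 0.6×50×3.9375) + 1.0×70×0.6875 = min(103.03, 118.13) + 48.125 = 151.16 kips. φR_n = 0.75 × 151.16 = 113.4 kips.
Tension rupture (net): A_n = (13.5 − 3×1.1875)×0.25 = 2.4844 in² (U = 1.0, A_e = A_n). φR_n = 0.75 × 70 × 2.4844 = 130.4 kips.
Tension yield (gross): A_g = 13.5×0.25 = 3.375 in². φR_n = 0.90 × 50 × 3.375 = 151.9 kips.
Governing: min(445.3, 233.3, 113.4, 130.4, 151.9) = 113.4 kips → block shear.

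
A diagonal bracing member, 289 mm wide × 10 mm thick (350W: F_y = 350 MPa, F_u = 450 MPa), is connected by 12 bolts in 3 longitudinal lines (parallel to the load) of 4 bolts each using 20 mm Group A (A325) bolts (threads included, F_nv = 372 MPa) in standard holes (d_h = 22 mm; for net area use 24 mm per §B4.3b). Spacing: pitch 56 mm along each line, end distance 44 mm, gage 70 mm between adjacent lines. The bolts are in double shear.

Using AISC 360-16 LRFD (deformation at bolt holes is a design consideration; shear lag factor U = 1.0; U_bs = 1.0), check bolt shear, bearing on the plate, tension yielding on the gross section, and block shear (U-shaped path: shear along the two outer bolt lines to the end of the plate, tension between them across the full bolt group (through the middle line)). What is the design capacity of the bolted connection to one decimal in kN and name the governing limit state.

828.9 kN (block shear governs)

Bolt shear: A_b = π(20)²/4 = 314.16 mm². φR_n = 0.75 × 372 × 314.16 × 12 × 2 = 2103.6 kN.
Bearing (10 mm plate, F_u = 450 MPa): end bolts L_c = 44 − 22/2 = 33, R_n = min(1.2×33×10×450, 2.4×20×10×450) = 178.2 kN/bolt; interior L_c = 56 − 22 = 34, R_n = 183.6 kN/bolt. φR_n = 0.75 × (3×178.2 + 9×183.6) = 1640.3 kN.
Tension yield (gross): A_g = 289×10 = 2890 mm². φR_n = 0.90 × 350 × 2890 = 910.4 kN.
Block shear: shear path 2×[44+3×56] = 2×212 mm, A_gv = 4240, A_nv = 2×(212 − 3.5×24)×10 = 2560 mm²; tension across gage: (140 − 2×24)×10 = 920 mm². R_n = min(0.6×450×2560, 0.6×350×4240) + 1.0×450×920 = min(691.2, 890.4) + 414 = 1105.2 kN. φR_n = 0.75 × 1105.2 = 828.9 kN.
Governing: min(2103.6, 1640.3, 910.4, 828.9) = 828.9 kN → block shear.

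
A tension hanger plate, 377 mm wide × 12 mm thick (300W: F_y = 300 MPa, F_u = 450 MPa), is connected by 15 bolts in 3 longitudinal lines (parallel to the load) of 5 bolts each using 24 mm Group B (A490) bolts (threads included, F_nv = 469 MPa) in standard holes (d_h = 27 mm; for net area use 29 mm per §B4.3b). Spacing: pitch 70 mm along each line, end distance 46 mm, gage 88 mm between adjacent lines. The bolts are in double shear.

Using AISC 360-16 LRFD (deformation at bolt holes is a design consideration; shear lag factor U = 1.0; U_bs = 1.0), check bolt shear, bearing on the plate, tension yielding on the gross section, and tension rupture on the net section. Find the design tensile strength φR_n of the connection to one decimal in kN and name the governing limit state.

1174.5 kN (net-section rupture governs)

Bolt shear: A_b = π(24)²/4 = 452.39 mm². φR_n = 0.75 × 469 × 452.39 × 15 × 2 = 4773.8 kN.
Bearing (12 mm plate, F_u = 450 MPa): end bolts L_c = 46 − 27/2 = 32.5, R_n = min(1.2×32.5×12×450, 2.4×24×12×450) = 210.6 kN/bolt; interior L_c = 70 − 27 = 43, R_n = 278.64 kN/bolt. φR_n = 0.75 × (3×210.6 + 12×278.64) = 2981.6 kN.
Tension yield (gross): A_g = 377×12 = 4524 mm². φR_n = 0.90 × 300 × 4524 = 1221.5 kN.
Tension rupture (net): A_n = (377 − 3×29)×12 = 3480 mm² (U = 1.0, A_e = A_n). φR_n = 0.75 × 450 × 3480 = 1174.5 kN.
Governing: min(4773.8, 2981.6, 1221.5, 1174.5) = 1174.5 kN → net-section rupture.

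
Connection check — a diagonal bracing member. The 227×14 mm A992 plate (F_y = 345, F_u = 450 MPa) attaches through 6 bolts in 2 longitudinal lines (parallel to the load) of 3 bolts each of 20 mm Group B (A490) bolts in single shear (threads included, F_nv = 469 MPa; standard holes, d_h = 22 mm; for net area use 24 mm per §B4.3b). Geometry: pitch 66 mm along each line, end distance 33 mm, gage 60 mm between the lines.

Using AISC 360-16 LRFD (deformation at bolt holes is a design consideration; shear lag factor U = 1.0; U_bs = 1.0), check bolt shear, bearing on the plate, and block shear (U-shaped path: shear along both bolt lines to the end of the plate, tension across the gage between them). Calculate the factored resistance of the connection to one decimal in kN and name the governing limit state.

663.0 kN (bolt shear governs)

Bolt shear: A_b = π(20)²/4 = 314.16 mm². φR_n = 0.75 × 469 × 314.16 × 6 × 1 = 663.0 kN.
Bearing (14 mm plate, F_u = 450 MPa): end bolts L_c = 33 − 22/2 = 22, R_n = min(1.2×22×14×450, 2.4×20×14×450) = 166.32 kN/bolt; interior L_c = 66 − 22 = 44, R_n = 302.4 kN/bolt. φR_n = 0.75 × (2×166.32 + 4×302.4) = 1156.7 kN.
Block shear: shear path 2×[33+2×66] = 2×165 mm, A_gv = 4620, A_nv = 2×(165 − 2.5×24)×14 = 2940 mm²; tension across gage: (60 − 1×24)×14 = 504 mm². R_n = min(0.6×450×2940, 0.6×345×4620) + 1.0×450×504 = min(793.8, 956.34) + 226.8 = 1020.6 kN. φR_n = 0.75 × 1020.6 = 765.5 kN.
Governing: min(663.0, 1156.7, 765.5) = 663.0 kN → bolt shear.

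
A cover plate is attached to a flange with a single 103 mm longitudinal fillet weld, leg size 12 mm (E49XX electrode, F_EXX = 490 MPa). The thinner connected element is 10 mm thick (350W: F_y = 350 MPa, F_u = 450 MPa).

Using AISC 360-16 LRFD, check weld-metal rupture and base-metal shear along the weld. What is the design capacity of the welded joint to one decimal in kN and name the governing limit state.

Weld metal: throat = 0.707×12 = 8.484 mm, L = 103 mm. φR_n = 0.75 × 0.6 × 490 × 8.484 × 103 = 192.7 kN.
Base metal shear (10 mm plate): yield φR_n = 1.0×0.6×350×10×103 = 216.3 kN; rupture φR_n = 0.75×0.6×450×10×103 = 208.6 kN; take 208.6 kN (rupture).
Governing: min(192.7, 208.6) = 192.7 kN → weld metal.

192.7 kN (weld metal governs)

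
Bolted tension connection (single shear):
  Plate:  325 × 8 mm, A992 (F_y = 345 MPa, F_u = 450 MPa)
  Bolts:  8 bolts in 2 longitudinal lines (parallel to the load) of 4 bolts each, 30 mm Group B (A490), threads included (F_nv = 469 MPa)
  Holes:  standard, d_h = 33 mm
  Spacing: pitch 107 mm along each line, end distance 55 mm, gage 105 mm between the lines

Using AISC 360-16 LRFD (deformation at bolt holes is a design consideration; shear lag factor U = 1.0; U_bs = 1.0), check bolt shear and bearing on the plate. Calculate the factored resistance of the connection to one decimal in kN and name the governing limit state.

1415.9 kN (bearing governs)

Bolt shear: A_b = π(30)²/4 = 706.86 mm². φR_n = 0.75 × 469 × 706.86 × 8 × 1 = 1989.1 kN.
Bearing (8 mm plate, F_u = 450 MPa): end bolts L_c = 55 − 33/2 = 38.5, R_n = min(1.2×38.5×8×450, 2.4×30×8×450) = 166.32 kN/bolt; interior L_c = 107 − 33 = 74, R_n = 259.2 kN/bolt. φR_n = 0.75 × (2×166.32 + 6×259.2) = 1415.9 kN.
Governing: min(1989.1, 1415.9) = 1415.9 kN → bearing.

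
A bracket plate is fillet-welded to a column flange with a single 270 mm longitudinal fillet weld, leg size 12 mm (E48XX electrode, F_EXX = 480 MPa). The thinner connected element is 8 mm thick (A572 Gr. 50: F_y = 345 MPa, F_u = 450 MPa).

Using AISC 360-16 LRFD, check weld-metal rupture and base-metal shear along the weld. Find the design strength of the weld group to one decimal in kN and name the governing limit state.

437.4 kN (base-metal shear governs)

Weld metal: throat = 0.707×12 = 8.484 mm, L = 270 mm. φR_n = 0.75 × 0.6 × 480 × 8.484 × 270 = 494.8 kN.
Base metal shear (8 mm plate): yield φR_n = 1.0×0.6×345×8×270 = 447.1 kN; rupture φR_n = 0.75×0.6×450×8×270 = 437.4 kN; take 437.4 kN (rupture).
Governing: min(494.8, 437.4) = 437.4 kN → base-metal shear.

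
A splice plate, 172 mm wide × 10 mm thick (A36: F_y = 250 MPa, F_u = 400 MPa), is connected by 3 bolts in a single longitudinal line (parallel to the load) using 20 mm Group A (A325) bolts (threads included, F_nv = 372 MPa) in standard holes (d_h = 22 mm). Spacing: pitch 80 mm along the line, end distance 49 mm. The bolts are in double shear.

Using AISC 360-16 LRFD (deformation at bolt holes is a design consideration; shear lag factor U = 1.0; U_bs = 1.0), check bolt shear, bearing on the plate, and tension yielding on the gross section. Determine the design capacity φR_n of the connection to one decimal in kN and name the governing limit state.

Bolt shear: A_b = π(20)²/4 = 314.16 mm². φR_n = 0.75 × 372 × 314.16 × 3 × 2 = 525.9 kN.
Bearing (10 mm plate, F_u = 400 MPa): end bolts L_c = 49 − 22/2 = 38, R_n = min(1.2×38×10×400, 2.4×20×10×400) = 182.4 kN/bolt; interior L_c = 80 − 22 = 58, R_n = 192 kN/bolt. φR_n = 0.75 × (1×182.4 + 2×192) = 424.8 kN.
Tension yield (gross): A_g = 172×10 = 1720 mm². φR_n = 0.90 × 250 × 1720 = 387.0 kN.
Governing: min(525.9, 424.8, 387.0) = 387.0 kN → gross-section yield.

387.0 kN (gross-section yield governs)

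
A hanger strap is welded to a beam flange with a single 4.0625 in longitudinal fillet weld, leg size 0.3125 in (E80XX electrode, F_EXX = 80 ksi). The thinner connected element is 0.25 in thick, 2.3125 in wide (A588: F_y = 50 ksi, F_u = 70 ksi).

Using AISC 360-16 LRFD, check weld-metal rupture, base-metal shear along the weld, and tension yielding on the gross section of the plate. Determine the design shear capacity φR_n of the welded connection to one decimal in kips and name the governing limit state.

26.0 kips (gross-section yield governs)

Weld metal: throat = 0.707×0.3125 = 0.22094 in, L = 4.0625 in. φR_n = 0.75 × 0.6 × 80 × 0.22094 × 4.0625 = 32.3 kips.
Base metal shear (0.25 in plate): yield φR_n = 1.0×0.6×50×0.25×4.0625 = 30.5 kips; rupture φR_n = 0.75×0.6×70×0.25×4.0625 = 32.0 kips; take 30.5 kips (yield).
Tension yield (gross): A_g = 2.3125×0.25 = 0.57813 in². φR_n = 0.90 × 50 × 0.57813 = 26.0 kips.
Governing: min(32.3, 30.5, 26.0) = 26.0 kips → gross-section yield.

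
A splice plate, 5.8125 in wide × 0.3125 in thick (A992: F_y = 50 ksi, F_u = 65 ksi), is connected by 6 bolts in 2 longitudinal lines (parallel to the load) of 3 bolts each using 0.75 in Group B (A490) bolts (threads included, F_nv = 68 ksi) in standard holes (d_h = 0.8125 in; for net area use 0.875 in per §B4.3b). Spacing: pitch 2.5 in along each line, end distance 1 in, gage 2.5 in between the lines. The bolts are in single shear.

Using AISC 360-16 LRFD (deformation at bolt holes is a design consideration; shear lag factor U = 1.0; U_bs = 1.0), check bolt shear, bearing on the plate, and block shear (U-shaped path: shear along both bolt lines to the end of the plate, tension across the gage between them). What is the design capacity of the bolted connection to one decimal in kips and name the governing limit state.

Bolt shear: A_b = π(0.75)²/4 = 0.44179 in². φR_n = 0.75 × 68 × 0.44179 × 6 × 1 = 135.2 kips.
Bearing (0.3125 in plate, F_u = 65 ksi): end bolts L_c = 1 − 0.8125/2 = 0.59375, R_n = min(1.2×0.59375×0.3125×65, 2.4×0.75×0.3125×65) = 14.473 kips/bolt; interior L_c = 2.5 − 0.8125 = 1.6875, R_n = 36.563 kips/bolt. φR_n = 0.75 × (2×14.473 + 4×36.563) = 131.4 kips.
Block shear: shear path 2×[1+2×2.5] = 2×6 in, A_gv = 3.75, A_nv = 2×(6 − 2.5×0.875)×0.3125 = 2.3828 in²; tension across gage: (2.5 − 1×0.875)×0.3125 = 0.50781 in². R_n = min(0.6×65×2.3828, 0.6×50×3.75) + 1.0×65×0.50781 = min(92.929, 112.5) + 33.008 = 125.94 kips. φR_n = 0.75 × 125.94 = 94.5 kips.
Governing: min(135.2, 131.4, 94.5) = 94.5 kips → block shear.

94.5 kips (block shear governs)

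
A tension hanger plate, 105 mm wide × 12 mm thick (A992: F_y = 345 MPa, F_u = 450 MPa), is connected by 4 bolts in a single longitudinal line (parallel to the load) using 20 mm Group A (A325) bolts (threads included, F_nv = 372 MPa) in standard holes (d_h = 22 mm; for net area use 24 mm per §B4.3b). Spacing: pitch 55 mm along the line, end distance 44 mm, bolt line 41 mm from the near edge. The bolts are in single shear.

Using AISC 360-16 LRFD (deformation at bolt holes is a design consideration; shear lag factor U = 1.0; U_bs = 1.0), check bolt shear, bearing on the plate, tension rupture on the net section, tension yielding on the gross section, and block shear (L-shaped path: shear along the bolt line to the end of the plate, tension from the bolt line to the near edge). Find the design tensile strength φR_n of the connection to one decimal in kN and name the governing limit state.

328.1 kN (net-section rupture governs)

Bolt shear: A_b = π(20)²/4 = 314.16 mm². φR_n = 0.75 × 372 × 314.16 × 4 × 1 = 350.6 kN.
Bearing (12 mm plate, F_u = 450 MPa): end bolts L_c = 44 − 22/2 = 33, R_n = min(1.2×33×12×450, 2.4×20×12×450) = 213.84 kN/bolt; interior L_c = 55 − 22 = 33, R_n = 213.84 kN/bolt. φR_n = 0.75 × (1×213.84 + 3×213.84) = 641.5 kN.
Tension rupture (net): A_n = (105 − 1×24)×12 = 972 mm² (U = 1.0, A_e = A_n). φR_n = 0.75 × 450 × 972 = 328.1 kN.
Tension yield (gross): A_g = 105×12 = 1260 mm². φR_n = 0.90 × 345 × 1260 = 391.2 kN.
Block shear: shear path 1×[44+3×55] = 1×209 mm, A_gv = 2508, A_nv = 1×(209 − 3.5×24)×12 = 1500 mm²; tension to near edge: (41 − 0.5×24)×12 = 348 mm². R_n = min(0.6×450×1500, 0.6×345×2508) + 1.0×450×348 = min(405, 519.16) + 156.6 = 561.6 kN. φR_n = 0.75 × 561.6 = 421.2 kN.
Governing: min(350.6, 641.5, 328.1, 391.2, 421.2) = 328.1 kN → net-section rupture.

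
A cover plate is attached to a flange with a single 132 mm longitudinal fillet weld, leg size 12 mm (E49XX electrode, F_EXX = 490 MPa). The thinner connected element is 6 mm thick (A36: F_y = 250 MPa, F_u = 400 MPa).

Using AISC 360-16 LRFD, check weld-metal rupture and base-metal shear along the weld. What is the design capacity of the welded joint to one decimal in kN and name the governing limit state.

118.8 kN (base-metal shear governs)

Weld metal: throat = 0.707×12 = 8.484 mm, L = 132 mm. φR_n = 0.75 × 0.6 × 490 × 8.484 × 132 = 246.9 kN.
Base metal shear (6 mm plate): yield φR_n = 1.0×0.6×250×6×132 = 118.8 kN; rupture φR_n = 0.75×0.6×400×6×132 = 142.6 kN; take 118.8 kN (yield).
Governing: min(246.9, 118.8) = 118.8 kN → base-metal shear.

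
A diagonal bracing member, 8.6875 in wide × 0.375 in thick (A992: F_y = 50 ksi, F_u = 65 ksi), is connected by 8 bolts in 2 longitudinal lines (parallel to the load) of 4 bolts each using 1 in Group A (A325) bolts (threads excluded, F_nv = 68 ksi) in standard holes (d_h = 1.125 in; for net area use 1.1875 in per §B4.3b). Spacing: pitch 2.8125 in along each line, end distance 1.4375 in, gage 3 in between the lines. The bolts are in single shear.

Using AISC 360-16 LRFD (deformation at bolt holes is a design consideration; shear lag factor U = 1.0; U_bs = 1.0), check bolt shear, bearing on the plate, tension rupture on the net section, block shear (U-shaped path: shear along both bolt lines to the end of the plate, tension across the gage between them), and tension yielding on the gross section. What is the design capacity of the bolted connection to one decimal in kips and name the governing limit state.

115.4 kips (net-section rupture governs)

Bolt shear: A_b = π(1)²/4 = 0.7854 in². φR_n = 0.75 × 68 × 0.7854 × 8 × 1 = 320.4 kips.
Bearing (0.375 in plate, F_u = 65 ksi): end bolts L_c = 1.4375 − 1.125/2 = 0.875, R_n = min(1.2×0.875×0.375×65, 2.4×1×0.375×65) = 25.594 kips/bolt; interior L_c = 2.8125 − 1.125 = 1.6875, R_n = 49.359 kips/bolt. φR_n = 0.75 × (2×25.594 + 6×49.359) = 260.5 kips.
Tension rupture (net): A_n = (8.6875 − 2×1.1875)×0.375 = 2.3672 in² (U = 1.0, A_e = A_n). φR_n = 0.75 × 65 × 2.3672 = 115.4 kips.
Block shear: shear path 2×[1.4375+3×2.8125] = 2×9.875 in, A_gv = 7.4063, A_nv = 2×(9.875 − 3.5×1.1875)×0.375 = 4.2891 in²; tension across gage: (3 − 1×1.1875)×0.375 = 0.67969 in². R_n = min(0.6×65×4.2891, 0.6×50×7.4063) + 1.0×65×0.67969 = min(167.27, 222.19) + 44.18 = 211.45 kips. φR_n = 0.75 × 211.45 = 158.6 kips.
Tension yield (gross): A_g = 8.6875×0.375 = 3.2578 in². φR_n = 0.90 × 50 × 3.2578 = 146.6 kips.
Governing: min(320.4, 260.5, 115.4, 158.6, 146.6) = 115.4 kips → net-section rupture.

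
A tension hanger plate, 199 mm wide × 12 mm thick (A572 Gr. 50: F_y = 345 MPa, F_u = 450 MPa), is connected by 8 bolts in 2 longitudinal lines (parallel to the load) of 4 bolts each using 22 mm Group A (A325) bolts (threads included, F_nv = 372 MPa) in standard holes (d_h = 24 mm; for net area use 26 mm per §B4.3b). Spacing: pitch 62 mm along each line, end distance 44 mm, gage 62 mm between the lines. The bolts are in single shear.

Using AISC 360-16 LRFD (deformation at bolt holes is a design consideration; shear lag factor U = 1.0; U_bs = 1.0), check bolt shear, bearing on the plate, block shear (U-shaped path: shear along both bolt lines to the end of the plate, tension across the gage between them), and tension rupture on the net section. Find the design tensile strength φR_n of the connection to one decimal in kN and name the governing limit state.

595.4 kN (net-section rupture governs)

Bolt shear: A_b = π(22)²/4 = 380.13 mm². φR_n = 0.75 × 372 × 380.13 × 8 × 1 = 848.5 kN.
Bearing (12 mm plate, F_u = 450 MPa): end bolts L_c = 44 − 24/2 = 32, R_n = min(1.2×32×12×450, 2.4×22×12×450) = 207.36 kN/bolt; interior L_c = 62 − 24 = 38, R_n = 246.24 kN/bolt. φR_n = 0.75 × (2×207.36 + 6×246.24) = 1419.1 kN.
Block shear: shear path 2×[44+3×62] = 2×230 mm, A_gv = 5520, A_nv = 2×(230 − 3.5×26)×12 = 3336 mm²; tension across gage: (62 − 1×26)×12 = 432 mm². R_n = min(0.6×450×3336, 0.6×345×5520) + 1.0×450×432 = min(900.72, 1142.6) + 194.4 = 1095.1 kN. φR_n = 0.75 × 1095.1 = 821.3 kN.
Tension rupture (net): A_n = (199 − 2×26)×12 = 1764 mm² (U = 1.0, A_e = A_n). φR_n = 0.75 × 450 × 1764 = 595.4 kN.
Governing: min(848.5, 1419.1, 821.3, 595.4) = 595.4 kN → net-section rupture.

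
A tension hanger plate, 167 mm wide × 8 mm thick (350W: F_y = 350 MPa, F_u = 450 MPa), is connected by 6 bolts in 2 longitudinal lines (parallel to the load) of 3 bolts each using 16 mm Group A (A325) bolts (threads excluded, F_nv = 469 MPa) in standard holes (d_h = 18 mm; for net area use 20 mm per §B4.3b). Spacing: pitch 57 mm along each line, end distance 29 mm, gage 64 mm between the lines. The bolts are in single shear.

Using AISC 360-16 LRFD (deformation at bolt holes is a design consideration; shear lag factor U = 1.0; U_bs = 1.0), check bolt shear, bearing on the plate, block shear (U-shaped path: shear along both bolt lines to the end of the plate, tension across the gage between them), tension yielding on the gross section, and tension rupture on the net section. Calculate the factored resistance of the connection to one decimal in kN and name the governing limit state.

Bolt shear: A_b = π(16)²/4 = 201.06 mm². φR_n = 0.75 × 469 × 201.06 × 6 × 1 = 424.3 kN.
Bearing (8 mm plate, F_u = 450 MPa): end bolts L_c = 29 − 18/2 = 20, R_n = min(1.2×20×8×450, 2.4×16×8×450) = 86.4 kN/bolt; interior L_c = 57 − 18 = 39, R_n = 138.24 kN/bolt. φR_n = 0.75 × (2×86.4 + 4×138.24) = 544.3 kN.
Block shear: shear path 2×[29+2×57] = 2×143 mm, A_gv = 2288, A_nv = 2×(143 − 2.5×20)×8 = 1488 mm²; tension across gage: (64 − 1×20)×8 = 352 mm². R_n = min(0.6×450×1488, 0.6×350×2288) + 1.0×450×352 = min(401.76, 480.48) + 158.4 = 560.16 kN. φR_n = 0.75 × 560.16 = 420.1 kN.
Tension yield (gross): A_g = 167×8 = 1336 mm². φR_n = 0.90 × 350 × 1336 = 420.8 kN.
Tension rupture (net): A_n = (167 − 2×20)×8 = 1016 mm² (U = 1.0, A_e = A_n). φR_n = 0.75 × 450 × 1016 = 342.9 kN.
Governing: min(424.3, 544.3, 420.1, 420.8, 342.9) = 342.9 kN → net-section rupture.

342.9 kN (net-section rupture governs)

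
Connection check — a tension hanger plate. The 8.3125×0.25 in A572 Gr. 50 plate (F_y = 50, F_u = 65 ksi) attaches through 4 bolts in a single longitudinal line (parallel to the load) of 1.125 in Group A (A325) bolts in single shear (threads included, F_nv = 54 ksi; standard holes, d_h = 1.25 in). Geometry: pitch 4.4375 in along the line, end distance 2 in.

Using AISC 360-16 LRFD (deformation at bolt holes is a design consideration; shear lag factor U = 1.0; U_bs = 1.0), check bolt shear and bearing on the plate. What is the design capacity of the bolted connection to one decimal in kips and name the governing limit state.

Bolt shear: A_b = π(1.125)²/4 = 0.99402 in². φR_n = 0.75 × 54 × 0.99402 × 4 × 1 = 161.0 kips.
Bearing (0.25 in plate, F_u = 65 ksi): end bolts L_c = 2 − 1.25/2 = 1.375, R_n = min(1.2×1.375×0.25×65, 2.4×1.125×0.25×65) = 26.813 kips/bolt; interior L_c = 4.4375 − 1.25 = 3.1875, R_n = 43.875 kips/bolt. φR_n = 0.75 × (1×26.813 + 3×43.875) = 118.8 kips.
Governing: min(161.0, 118.8) = 118.8 kips → bearing.

118.8 kips (bearing governs)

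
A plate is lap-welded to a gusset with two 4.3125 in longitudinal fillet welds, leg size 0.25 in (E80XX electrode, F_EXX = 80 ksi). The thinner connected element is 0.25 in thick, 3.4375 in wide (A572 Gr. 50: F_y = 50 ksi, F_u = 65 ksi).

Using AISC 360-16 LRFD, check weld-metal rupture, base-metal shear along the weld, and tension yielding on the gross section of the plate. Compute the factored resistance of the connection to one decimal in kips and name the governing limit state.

38.7 kips (gross-section yield governs)

Weld metal: throat = 0.707×0.25 = 0.17675 in, L = 2×4.3125 = 8.625 in. φR_n = 0.75 × 0.6 × 80 × 0.17675 × 8.625 = 54.9 kips.
Base metal shear (0.25 in plate): yield φR_n = 1.0×0.6×50×0.25×8.625 = 64.7 kips; rupture φR_n = 0.75×0.6×65×0.25×8.625 = 63.1 kips; take 63.1 kips (rupture).
Tension yield (gross): A_g = 3.4375×0.25 = 0.85938 in². φR_n = 0.90 × 50 × 0.85938 = 38.7 kips.
Governing: min(54.9, 63.1, 38.7) = 38.7 kips → gross-section yield.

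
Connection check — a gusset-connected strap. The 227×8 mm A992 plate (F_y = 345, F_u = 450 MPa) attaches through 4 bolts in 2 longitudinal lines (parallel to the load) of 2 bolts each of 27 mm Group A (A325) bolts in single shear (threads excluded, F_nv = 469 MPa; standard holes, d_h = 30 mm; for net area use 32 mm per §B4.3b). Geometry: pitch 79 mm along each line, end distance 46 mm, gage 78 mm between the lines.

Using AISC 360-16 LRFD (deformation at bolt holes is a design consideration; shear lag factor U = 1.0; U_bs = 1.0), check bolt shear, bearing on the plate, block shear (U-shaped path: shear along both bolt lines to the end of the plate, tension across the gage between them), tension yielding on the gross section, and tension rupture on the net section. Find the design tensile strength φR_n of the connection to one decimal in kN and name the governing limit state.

Bolt shear: A_b = π(27)²/4 = 572.56 mm². φR_n = 0.75 × 469 × 572.56 × 4 × 1 = 805.6 kN.
Bearing (8 mm plate, F_u = 450 MPa): end bolts L_c = 46 − 30/2 = 31, R_n = min(1.2×31×8×450, 2.4×27×8×450) = 133.92 kN/bolt; interior L_c = 79 − 30 = 49, R_n = 211.68 kN/bolt. φR_n = 0.75 × (2×133.92 + 2×211.68) = 518.4 kN.
Block shear: shear path 2×[46+1×79] = 2×125 mm, A_gv = 2000, A_nv = 2×(125 − 1.5×32)×8 = 1232 mm²; tension across gage: (78 − 1×32)×8 = 368 mm². R_n = min(0.6×450×1232, 0.6×345×2000) + 1.0×450×368 = min(332.64, 414) + 165.6 = 498.24 kN. φR_n = 0.75 × 498.24 = 373.7 kN.
Tension yield (gross): A_g = 227×8 = 1816 mm². φR_n = 0.90 × 345 × 1816 = 563.9 kN.
Tension rupture (net): A_n = (227 − 2×32)×8 = 1304 mm² (U = 1.0, A_e = A_n). φR_n = 0.75 × 450 × 1304 = 440.1 kN.
Governing: min(805.6, 518.4, 373.7, 563.9, 440.1) = 373.7 kN → block shear.

373.7 kN (block shear governs)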